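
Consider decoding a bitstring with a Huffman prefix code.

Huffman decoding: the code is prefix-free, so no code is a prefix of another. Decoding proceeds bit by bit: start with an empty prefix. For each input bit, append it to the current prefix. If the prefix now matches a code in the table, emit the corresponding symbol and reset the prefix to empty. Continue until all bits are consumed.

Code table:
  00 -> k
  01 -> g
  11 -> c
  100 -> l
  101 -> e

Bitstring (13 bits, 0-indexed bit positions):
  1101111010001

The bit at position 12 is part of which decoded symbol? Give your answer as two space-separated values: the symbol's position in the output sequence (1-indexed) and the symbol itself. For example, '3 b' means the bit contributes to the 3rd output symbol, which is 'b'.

Bit 0: prefix='1' (no match yet)
Bit 1: prefix='11' -> emit 'c', reset
Bit 2: prefix='0' (no match yet)
Bit 3: prefix='01' -> emit 'g', reset
Bit 4: prefix='1' (no match yet)
Bit 5: prefix='11' -> emit 'c', reset
Bit 6: prefix='1' (no match yet)
Bit 7: prefix='10' (no match yet)
Bit 8: prefix='101' -> emit 'e', reset
Bit 9: prefix='0' (no match yet)
Bit 10: prefix='00' -> emit 'k', reset
Bit 11: prefix='0' (no match yet)
Bit 12: prefix='01' -> emit 'g', reset

Answer: 6 g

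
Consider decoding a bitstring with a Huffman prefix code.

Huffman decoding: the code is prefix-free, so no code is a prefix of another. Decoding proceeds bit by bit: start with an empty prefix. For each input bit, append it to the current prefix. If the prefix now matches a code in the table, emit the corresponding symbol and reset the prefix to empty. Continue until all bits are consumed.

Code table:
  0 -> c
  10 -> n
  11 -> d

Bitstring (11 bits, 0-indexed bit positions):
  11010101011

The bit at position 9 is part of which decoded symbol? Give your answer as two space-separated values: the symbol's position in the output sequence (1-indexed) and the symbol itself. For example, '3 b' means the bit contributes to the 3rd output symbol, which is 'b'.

Answer: 6 d

Derivation:
Bit 0: prefix='1' (no match yet)
Bit 1: prefix='11' -> emit 'd', reset
Bit 2: prefix='0' -> emit 'c', reset
Bit 3: prefix='1' (no match yet)
Bit 4: prefix='10' -> emit 'n', reset
Bit 5: prefix='1' (no match yet)
Bit 6: prefix='10' -> emit 'n', reset
Bit 7: prefix='1' (no match yet)
Bit 8: prefix='10' -> emit 'n', reset
Bit 9: prefix='1' (no match yet)
Bit 10: prefix='11' -> emit 'd', reset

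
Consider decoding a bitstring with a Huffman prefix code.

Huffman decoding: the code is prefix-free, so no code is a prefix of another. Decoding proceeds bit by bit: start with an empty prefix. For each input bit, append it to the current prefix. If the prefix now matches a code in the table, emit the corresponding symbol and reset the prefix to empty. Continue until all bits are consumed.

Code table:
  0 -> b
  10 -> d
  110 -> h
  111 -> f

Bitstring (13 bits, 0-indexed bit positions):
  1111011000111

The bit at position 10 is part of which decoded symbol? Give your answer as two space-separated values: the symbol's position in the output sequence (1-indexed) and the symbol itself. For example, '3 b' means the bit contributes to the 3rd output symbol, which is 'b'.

Answer: 6 f

Derivation:
Bit 0: prefix='1' (no match yet)
Bit 1: prefix='11' (no match yet)
Bit 2: prefix='111' -> emit 'f', reset
Bit 3: prefix='1' (no match yet)
Bit 4: prefix='10' -> emit 'd', reset
Bit 5: prefix='1' (no match yet)
Bit 6: prefix='11' (no match yet)
Bit 7: prefix='110' -> emit 'h', reset
Bit 8: prefix='0' -> emit 'b', reset
Bit 9: prefix='0' -> emit 'b', reset
Bit 10: prefix='1' (no match yet)
Bit 11: prefix='11' (no match yet)
Bit 12: prefix='111' -> emit 'f', reset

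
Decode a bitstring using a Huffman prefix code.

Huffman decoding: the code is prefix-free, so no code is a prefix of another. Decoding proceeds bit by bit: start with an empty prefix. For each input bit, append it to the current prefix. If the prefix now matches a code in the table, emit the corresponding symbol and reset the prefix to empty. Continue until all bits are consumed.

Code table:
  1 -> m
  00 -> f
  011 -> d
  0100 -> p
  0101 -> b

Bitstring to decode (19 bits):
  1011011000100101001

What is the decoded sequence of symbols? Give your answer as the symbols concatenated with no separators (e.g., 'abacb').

Bit 0: prefix='1' -> emit 'm', reset
Bit 1: prefix='0' (no match yet)
Bit 2: prefix='01' (no match yet)
Bit 3: prefix='011' -> emit 'd', reset
Bit 4: prefix='0' (no match yet)
Bit 5: prefix='01' (no match yet)
Bit 6: prefix='011' -> emit 'd', reset
Bit 7: prefix='0' (no match yet)
Bit 8: prefix='00' -> emit 'f', reset
Bit 9: prefix='0' (no match yet)
Bit 10: prefix='01' (no match yet)
Bit 11: prefix='010' (no match yet)
Bit 12: prefix='0100' -> emit 'p', reset
Bit 13: prefix='1' -> emit 'm', reset
Bit 14: prefix='0' (no match yet)
Bit 15: prefix='01' (no match yet)
Bit 16: prefix='010' (no match yet)
Bit 17: prefix='0100' -> emit 'p', reset
Bit 18: prefix='1' -> emit 'm', reset

Answer: mddfpmpm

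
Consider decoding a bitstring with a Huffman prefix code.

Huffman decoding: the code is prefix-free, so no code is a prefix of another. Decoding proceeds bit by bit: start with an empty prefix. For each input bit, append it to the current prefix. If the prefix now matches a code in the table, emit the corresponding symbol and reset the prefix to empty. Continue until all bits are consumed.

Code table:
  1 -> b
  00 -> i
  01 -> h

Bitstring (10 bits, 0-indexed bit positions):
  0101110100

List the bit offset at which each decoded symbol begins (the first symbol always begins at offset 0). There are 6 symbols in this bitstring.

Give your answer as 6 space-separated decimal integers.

Answer: 0 2 4 5 6 8

Derivation:
Bit 0: prefix='0' (no match yet)
Bit 1: prefix='01' -> emit 'h', reset
Bit 2: prefix='0' (no match yet)
Bit 3: prefix='01' -> emit 'h', reset
Bit 4: prefix='1' -> emit 'b', reset
Bit 5: prefix='1' -> emit 'b', reset
Bit 6: prefix='0' (no match yet)
Bit 7: prefix='01' -> emit 'h', reset
Bit 8: prefix='0' (no match yet)
Bit 9: prefix='00' -> emit 'i', reset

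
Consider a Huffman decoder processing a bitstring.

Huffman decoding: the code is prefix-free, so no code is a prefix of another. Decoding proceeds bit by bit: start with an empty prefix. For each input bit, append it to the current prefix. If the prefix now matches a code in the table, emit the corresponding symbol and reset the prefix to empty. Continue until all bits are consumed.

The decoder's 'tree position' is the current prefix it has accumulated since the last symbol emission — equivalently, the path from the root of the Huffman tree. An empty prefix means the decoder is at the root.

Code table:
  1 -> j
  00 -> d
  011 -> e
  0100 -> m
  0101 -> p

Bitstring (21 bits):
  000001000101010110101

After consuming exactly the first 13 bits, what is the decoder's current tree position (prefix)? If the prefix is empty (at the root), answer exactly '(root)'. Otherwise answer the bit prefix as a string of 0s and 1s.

Answer: 0

Derivation:
Bit 0: prefix='0' (no match yet)
Bit 1: prefix='00' -> emit 'd', reset
Bit 2: prefix='0' (no match yet)
Bit 3: prefix='00' -> emit 'd', reset
Bit 4: prefix='0' (no match yet)
Bit 5: prefix='01' (no match yet)
Bit 6: prefix='010' (no match yet)
Bit 7: prefix='0100' -> emit 'm', reset
Bit 8: prefix='0' (no match yet)
Bit 9: prefix='01' (no match yet)
Bit 10: prefix='010' (no match yet)
Bit 11: prefix='0101' -> emit 'p', reset
Bit 12: prefix='0' (no match yet)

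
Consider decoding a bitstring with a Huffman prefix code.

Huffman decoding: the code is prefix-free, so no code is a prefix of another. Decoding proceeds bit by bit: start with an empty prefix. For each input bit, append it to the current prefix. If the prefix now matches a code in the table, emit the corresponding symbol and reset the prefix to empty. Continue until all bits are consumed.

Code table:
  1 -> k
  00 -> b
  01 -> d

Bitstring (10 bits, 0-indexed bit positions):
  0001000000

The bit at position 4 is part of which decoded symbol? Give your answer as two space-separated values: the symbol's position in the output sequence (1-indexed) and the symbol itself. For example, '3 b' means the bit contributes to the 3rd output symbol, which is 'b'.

Bit 0: prefix='0' (no match yet)
Bit 1: prefix='00' -> emit 'b', reset
Bit 2: prefix='0' (no match yet)
Bit 3: prefix='01' -> emit 'd', reset
Bit 4: prefix='0' (no match yet)
Bit 5: prefix='00' -> emit 'b', reset
Bit 6: prefix='0' (no match yet)
Bit 7: prefix='00' -> emit 'b', reset
Bit 8: prefix='0' (no match yet)

Answer: 3 b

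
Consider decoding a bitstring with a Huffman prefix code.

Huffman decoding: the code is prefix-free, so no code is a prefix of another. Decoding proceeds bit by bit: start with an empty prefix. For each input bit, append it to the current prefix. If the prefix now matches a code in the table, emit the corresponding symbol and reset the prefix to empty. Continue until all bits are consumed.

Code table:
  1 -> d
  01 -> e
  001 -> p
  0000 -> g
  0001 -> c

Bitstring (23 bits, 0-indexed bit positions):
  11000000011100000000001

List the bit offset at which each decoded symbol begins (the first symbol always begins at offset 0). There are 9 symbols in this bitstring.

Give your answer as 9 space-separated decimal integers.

Answer: 0 1 2 6 10 11 12 16 20

Derivation:
Bit 0: prefix='1' -> emit 'd', reset
Bit 1: prefix='1' -> emit 'd', reset
Bit 2: prefix='0' (no match yet)
Bit 3: prefix='00' (no match yet)
Bit 4: prefix='000' (no match yet)
Bit 5: prefix='0000' -> emit 'g', reset
Bit 6: prefix='0' (no match yet)
Bit 7: prefix='00' (no match yet)
Bit 8: prefix='000' (no match yet)
Bit 9: prefix='0001' -> emit 'c', reset
Bit 10: prefix='1' -> emit 'd', reset
Bit 11: prefix='1' -> emit 'd', reset
Bit 12: prefix='0' (no match yet)
Bit 13: prefix='00' (no match yet)
Bit 14: prefix='000' (no match yet)
Bit 15: prefix='0000' -> emit 'g', reset
Bit 16: prefix='0' (no match yet)
Bit 17: prefix='00' (no match yet)
Bit 18: prefix='000' (no match yet)
Bit 19: prefix='0000' -> emit 'g', reset
Bit 20: prefix='0' (no match yet)
Bit 21: prefix='00' (no match yet)
Bit 22: prefix='001' -> emit 'p', reset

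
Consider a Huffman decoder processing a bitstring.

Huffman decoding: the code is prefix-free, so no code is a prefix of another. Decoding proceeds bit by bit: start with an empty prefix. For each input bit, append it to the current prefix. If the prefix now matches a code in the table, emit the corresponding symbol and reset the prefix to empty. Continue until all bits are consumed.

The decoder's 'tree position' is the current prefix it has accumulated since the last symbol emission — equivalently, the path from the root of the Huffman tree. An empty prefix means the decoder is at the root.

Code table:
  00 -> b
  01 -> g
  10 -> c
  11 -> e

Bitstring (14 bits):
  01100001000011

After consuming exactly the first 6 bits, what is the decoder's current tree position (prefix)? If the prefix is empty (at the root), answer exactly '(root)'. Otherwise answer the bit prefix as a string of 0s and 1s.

Answer: (root)

Derivation:
Bit 0: prefix='0' (no match yet)
Bit 1: prefix='01' -> emit 'g', reset
Bit 2: prefix='1' (no match yet)
Bit 3: prefix='10' -> emit 'c', reset
Bit 4: prefix='0' (no match yet)
Bit 5: prefix='00' -> emit 'b', reset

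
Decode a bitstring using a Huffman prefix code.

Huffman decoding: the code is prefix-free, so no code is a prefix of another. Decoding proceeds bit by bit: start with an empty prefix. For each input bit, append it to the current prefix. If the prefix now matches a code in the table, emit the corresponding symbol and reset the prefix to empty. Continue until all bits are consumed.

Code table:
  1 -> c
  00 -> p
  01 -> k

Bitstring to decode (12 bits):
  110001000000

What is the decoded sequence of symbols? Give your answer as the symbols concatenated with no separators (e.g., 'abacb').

Answer: ccpkppp

Derivation:
Bit 0: prefix='1' -> emit 'c', reset
Bit 1: prefix='1' -> emit 'c', reset
Bit 2: prefix='0' (no match yet)
Bit 3: prefix='00' -> emit 'p', reset
Bit 4: prefix='0' (no match yet)
Bit 5: prefix='01' -> emit 'k', reset
Bit 6: prefix='0' (no match yet)
Bit 7: prefix='00' -> emit 'p', reset
Bit 8: prefix='0' (no match yet)
Bit 9: prefix='00' -> emit 'p', reset
Bit 10: prefix='0' (no match yet)
Bit 11: prefix='00' -> emit 'p', reset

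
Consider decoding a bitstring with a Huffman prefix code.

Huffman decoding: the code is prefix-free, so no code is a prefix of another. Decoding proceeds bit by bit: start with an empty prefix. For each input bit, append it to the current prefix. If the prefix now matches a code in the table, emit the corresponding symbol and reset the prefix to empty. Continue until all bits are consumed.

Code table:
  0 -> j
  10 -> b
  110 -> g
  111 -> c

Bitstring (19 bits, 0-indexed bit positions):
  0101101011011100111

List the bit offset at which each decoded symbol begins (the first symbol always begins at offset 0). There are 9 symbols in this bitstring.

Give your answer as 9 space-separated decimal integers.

Bit 0: prefix='0' -> emit 'j', reset
Bit 1: prefix='1' (no match yet)
Bit 2: prefix='10' -> emit 'b', reset
Bit 3: prefix='1' (no match yet)
Bit 4: prefix='11' (no match yet)
Bit 5: prefix='110' -> emit 'g', reset
Bit 6: prefix='1' (no match yet)
Bit 7: prefix='10' -> emit 'b', reset
Bit 8: prefix='1' (no match yet)
Bit 9: prefix='11' (no match yet)
Bit 10: prefix='110' -> emit 'g', reset
Bit 11: prefix='1' (no match yet)
Bit 12: prefix='11' (no match yet)
Bit 13: prefix='111' -> emit 'c', reset
Bit 14: prefix='0' -> emit 'j', reset
Bit 15: prefix='0' -> emit 'j', reset
Bit 16: prefix='1' (no match yet)
Bit 17: prefix='11' (no match yet)
Bit 18: prefix='111' -> emit 'c', reset

Answer: 0 1 3 6 8 11 14 15 16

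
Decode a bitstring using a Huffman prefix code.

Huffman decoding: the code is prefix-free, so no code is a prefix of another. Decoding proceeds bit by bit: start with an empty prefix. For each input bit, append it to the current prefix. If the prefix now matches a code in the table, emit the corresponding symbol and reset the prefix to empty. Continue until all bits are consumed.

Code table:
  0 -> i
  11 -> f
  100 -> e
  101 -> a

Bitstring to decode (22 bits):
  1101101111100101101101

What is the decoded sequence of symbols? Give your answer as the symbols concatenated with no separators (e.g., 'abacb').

Answer: fififfeaaa

Derivation:
Bit 0: prefix='1' (no match yet)
Bit 1: prefix='11' -> emit 'f', reset
Bit 2: prefix='0' -> emit 'i', reset
Bit 3: prefix='1' (no match yet)
Bit 4: prefix='11' -> emit 'f', reset
Bit 5: prefix='0' -> emit 'i', reset
Bit 6: prefix='1' (no match yet)
Bit 7: prefix='11' -> emit 'f', reset
Bit 8: prefix='1' (no match yet)
Bit 9: prefix='11' -> emit 'f', reset
Bit 10: prefix='1' (no match yet)
Bit 11: prefix='10' (no match yet)
Bit 12: prefix='100' -> emit 'e', reset
Bit 13: prefix='1' (no match yet)
Bit 14: prefix='10' (no match yet)
Bit 15: prefix='101' -> emit 'a', reset
Bit 16: prefix='1' (no match yet)
Bit 17: prefix='10' (no match yet)
Bit 18: prefix='101' -> emit 'a', reset
Bit 19: prefix='1' (no match yet)
Bit 20: prefix='10' (no match yet)
Bit 21: prefix='101' -> emit 'a', reset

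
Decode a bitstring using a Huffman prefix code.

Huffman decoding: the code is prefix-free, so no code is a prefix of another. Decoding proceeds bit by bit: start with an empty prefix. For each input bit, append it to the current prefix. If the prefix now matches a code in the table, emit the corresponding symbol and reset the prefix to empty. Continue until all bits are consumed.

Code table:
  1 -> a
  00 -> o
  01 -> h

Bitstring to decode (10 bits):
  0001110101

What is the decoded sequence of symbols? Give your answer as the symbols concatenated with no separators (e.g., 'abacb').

Bit 0: prefix='0' (no match yet)
Bit 1: prefix='00' -> emit 'o', reset
Bit 2: prefix='0' (no match yet)
Bit 3: prefix='01' -> emit 'h', reset
Bit 4: prefix='1' -> emit 'a', reset
Bit 5: prefix='1' -> emit 'a', reset
Bit 6: prefix='0' (no match yet)
Bit 7: prefix='01' -> emit 'h', reset
Bit 8: prefix='0' (no match yet)
Bit 9: prefix='01' -> emit 'h', reset

Answer: ohaahh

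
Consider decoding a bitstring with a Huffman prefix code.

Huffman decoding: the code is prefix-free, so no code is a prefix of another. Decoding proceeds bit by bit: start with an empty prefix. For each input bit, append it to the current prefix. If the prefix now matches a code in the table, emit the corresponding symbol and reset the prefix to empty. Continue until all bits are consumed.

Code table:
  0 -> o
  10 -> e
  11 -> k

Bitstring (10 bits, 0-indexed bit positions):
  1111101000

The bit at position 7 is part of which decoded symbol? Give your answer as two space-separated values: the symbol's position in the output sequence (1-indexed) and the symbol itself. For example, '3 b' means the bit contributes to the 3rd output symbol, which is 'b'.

Answer: 4 e

Derivation:
Bit 0: prefix='1' (no match yet)
Bit 1: prefix='11' -> emit 'k', reset
Bit 2: prefix='1' (no match yet)
Bit 3: prefix='11' -> emit 'k', reset
Bit 4: prefix='1' (no match yet)
Bit 5: prefix='10' -> emit 'e', reset
Bit 6: prefix='1' (no match yet)
Bit 7: prefix='10' -> emit 'e', reset
Bit 8: prefix='0' -> emit 'o', reset
Bit 9: prefix='0' -> emit 'o', reset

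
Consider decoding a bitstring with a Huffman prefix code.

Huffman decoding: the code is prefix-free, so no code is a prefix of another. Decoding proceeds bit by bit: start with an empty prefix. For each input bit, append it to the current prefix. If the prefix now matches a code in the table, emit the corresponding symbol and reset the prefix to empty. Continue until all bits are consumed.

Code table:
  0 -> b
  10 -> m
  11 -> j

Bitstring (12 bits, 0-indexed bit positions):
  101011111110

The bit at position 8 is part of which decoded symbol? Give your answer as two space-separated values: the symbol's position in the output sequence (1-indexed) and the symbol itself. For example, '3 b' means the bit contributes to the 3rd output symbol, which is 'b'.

Bit 0: prefix='1' (no match yet)
Bit 1: prefix='10' -> emit 'm', reset
Bit 2: prefix='1' (no match yet)
Bit 3: prefix='10' -> emit 'm', reset
Bit 4: prefix='1' (no match yet)
Bit 5: prefix='11' -> emit 'j', reset
Bit 6: prefix='1' (no match yet)
Bit 7: prefix='11' -> emit 'j', reset
Bit 8: prefix='1' (no match yet)
Bit 9: prefix='11' -> emit 'j', reset
Bit 10: prefix='1' (no match yet)
Bit 11: prefix='10' -> emit 'm', reset

Answer: 5 j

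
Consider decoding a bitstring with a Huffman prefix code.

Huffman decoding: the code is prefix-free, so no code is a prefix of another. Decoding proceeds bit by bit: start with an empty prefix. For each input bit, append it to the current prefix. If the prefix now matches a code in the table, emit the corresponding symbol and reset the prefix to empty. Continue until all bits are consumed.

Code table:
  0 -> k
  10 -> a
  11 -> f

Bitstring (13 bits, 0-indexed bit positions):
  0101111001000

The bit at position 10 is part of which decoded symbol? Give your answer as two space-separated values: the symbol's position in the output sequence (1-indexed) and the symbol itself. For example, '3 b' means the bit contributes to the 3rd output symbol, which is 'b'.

Answer: 7 a

Derivation:
Bit 0: prefix='0' -> emit 'k', reset
Bit 1: prefix='1' (no match yet)
Bit 2: prefix='10' -> emit 'a', reset
Bit 3: prefix='1' (no match yet)
Bit 4: prefix='11' -> emit 'f', reset
Bit 5: prefix='1' (no match yet)
Bit 6: prefix='11' -> emit 'f', reset
Bit 7: prefix='0' -> emit 'k', reset
Bit 8: prefix='0' -> emit 'k', reset
Bit 9: prefix='1' (no match yet)
Bit 10: prefix='10' -> emit 'a', reset
Bit 11: prefix='0' -> emit 'k', reset
Bit 12: prefix='0' -> emit 'k', reset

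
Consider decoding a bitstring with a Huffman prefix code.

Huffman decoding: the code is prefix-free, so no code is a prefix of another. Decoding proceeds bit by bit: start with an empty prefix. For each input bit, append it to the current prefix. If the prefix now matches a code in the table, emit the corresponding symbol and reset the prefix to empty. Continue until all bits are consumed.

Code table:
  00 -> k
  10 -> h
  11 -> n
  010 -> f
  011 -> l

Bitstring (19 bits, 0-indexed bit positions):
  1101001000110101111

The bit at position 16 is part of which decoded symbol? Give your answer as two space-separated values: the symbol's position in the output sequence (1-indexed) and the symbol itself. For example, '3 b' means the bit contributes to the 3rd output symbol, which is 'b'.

Answer: 7 n

Derivation:
Bit 0: prefix='1' (no match yet)
Bit 1: prefix='11' -> emit 'n', reset
Bit 2: prefix='0' (no match yet)
Bit 3: prefix='01' (no match yet)
Bit 4: prefix='010' -> emit 'f', reset
Bit 5: prefix='0' (no match yet)
Bit 6: prefix='01' (no match yet)
Bit 7: prefix='010' -> emit 'f', reset
Bit 8: prefix='0' (no match yet)
Bit 9: prefix='00' -> emit 'k', reset
Bit 10: prefix='1' (no match yet)
Bit 11: prefix='11' -> emit 'n', reset
Bit 12: prefix='0' (no match yet)
Bit 13: prefix='01' (no match yet)
Bit 14: prefix='010' -> emit 'f', reset
Bit 15: prefix='1' (no match yet)
Bit 16: prefix='11' -> emit 'n', reset
Bit 17: prefix='1' (no match yet)
Bit 18: prefix='11' -> emit 'n', reset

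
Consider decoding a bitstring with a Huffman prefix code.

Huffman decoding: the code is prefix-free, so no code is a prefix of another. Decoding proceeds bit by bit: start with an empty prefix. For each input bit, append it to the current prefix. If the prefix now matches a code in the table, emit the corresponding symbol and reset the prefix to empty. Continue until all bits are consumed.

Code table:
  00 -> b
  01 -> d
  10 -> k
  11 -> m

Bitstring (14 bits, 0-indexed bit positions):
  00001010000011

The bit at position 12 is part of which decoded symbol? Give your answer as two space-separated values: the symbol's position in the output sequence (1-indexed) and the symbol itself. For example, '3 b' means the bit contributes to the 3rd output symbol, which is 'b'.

Answer: 7 m

Derivation:
Bit 0: prefix='0' (no match yet)
Bit 1: prefix='00' -> emit 'b', reset
Bit 2: prefix='0' (no match yet)
Bit 3: prefix='00' -> emit 'b', reset
Bit 4: prefix='1' (no match yet)
Bit 5: prefix='10' -> emit 'k', reset
Bit 6: prefix='1' (no match yet)
Bit 7: prefix='10' -> emit 'k', reset
Bit 8: prefix='0' (no match yet)
Bit 9: prefix='00' -> emit 'b', reset
Bit 10: prefix='0' (no match yet)
Bit 11: prefix='00' -> emit 'b', reset
Bit 12: prefix='1' (no match yet)
Bit 13: prefix='11' -> emit 'm', reset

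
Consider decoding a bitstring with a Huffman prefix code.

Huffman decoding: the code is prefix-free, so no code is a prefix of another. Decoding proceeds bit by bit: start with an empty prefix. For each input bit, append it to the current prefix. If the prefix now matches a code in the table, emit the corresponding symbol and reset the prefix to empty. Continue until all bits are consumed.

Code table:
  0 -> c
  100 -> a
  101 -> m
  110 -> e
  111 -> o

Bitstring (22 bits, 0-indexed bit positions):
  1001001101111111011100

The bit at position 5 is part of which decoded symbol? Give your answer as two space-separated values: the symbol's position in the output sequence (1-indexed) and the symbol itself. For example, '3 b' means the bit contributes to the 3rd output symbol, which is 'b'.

Bit 0: prefix='1' (no match yet)
Bit 1: prefix='10' (no match yet)
Bit 2: prefix='100' -> emit 'a', reset
Bit 3: prefix='1' (no match yet)
Bit 4: prefix='10' (no match yet)
Bit 5: prefix='100' -> emit 'a', reset
Bit 6: prefix='1' (no match yet)
Bit 7: prefix='11' (no match yet)
Bit 8: prefix='110' -> emit 'e', reset
Bit 9: prefix='1' (no match yet)

Answer: 2 a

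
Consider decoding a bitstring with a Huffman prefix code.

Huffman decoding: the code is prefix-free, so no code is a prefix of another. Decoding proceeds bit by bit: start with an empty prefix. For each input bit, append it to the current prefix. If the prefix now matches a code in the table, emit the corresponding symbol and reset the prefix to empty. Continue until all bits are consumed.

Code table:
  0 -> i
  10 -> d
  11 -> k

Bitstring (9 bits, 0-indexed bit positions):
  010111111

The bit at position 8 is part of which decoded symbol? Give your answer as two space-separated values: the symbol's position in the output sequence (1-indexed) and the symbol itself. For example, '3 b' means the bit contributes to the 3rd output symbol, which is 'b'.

Answer: 5 k

Derivation:
Bit 0: prefix='0' -> emit 'i', reset
Bit 1: prefix='1' (no match yet)
Bit 2: prefix='10' -> emit 'd', reset
Bit 3: prefix='1' (no match yet)
Bit 4: prefix='11' -> emit 'k', reset
Bit 5: prefix='1' (no match yet)
Bit 6: prefix='11' -> emit 'k', reset
Bit 7: prefix='1' (no match yet)
Bit 8: prefix='11' -> emit 'k', reset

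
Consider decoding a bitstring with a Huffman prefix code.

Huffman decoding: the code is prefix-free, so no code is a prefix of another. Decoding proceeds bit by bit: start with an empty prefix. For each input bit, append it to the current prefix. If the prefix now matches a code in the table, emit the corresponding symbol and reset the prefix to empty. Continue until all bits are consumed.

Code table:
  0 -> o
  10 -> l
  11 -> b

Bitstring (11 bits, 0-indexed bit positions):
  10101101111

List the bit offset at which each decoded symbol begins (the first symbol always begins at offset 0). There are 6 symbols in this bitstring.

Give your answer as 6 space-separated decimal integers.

Answer: 0 2 4 6 7 9

Derivation:
Bit 0: prefix='1' (no match yet)
Bit 1: prefix='10' -> emit 'l', reset
Bit 2: prefix='1' (no match yet)
Bit 3: prefix='10' -> emit 'l', reset
Bit 4: prefix='1' (no match yet)
Bit 5: prefix='11' -> emit 'b', reset
Bit 6: prefix='0' -> emit 'o', reset
Bit 7: prefix='1' (no match yet)
Bit 8: prefix='11' -> emit 'b', reset
Bit 9: prefix='1' (no match yet)
Bit 10: prefix='11' -> emit 'b', reset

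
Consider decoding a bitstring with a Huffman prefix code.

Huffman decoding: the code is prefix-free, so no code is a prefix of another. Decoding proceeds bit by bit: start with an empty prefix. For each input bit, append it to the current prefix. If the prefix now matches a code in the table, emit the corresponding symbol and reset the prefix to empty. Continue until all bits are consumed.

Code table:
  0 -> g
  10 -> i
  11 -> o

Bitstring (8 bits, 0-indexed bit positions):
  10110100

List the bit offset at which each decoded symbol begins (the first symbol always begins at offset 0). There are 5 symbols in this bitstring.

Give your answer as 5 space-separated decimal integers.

Bit 0: prefix='1' (no match yet)
Bit 1: prefix='10' -> emit 'i', reset
Bit 2: prefix='1' (no match yet)
Bit 3: prefix='11' -> emit 'o', reset
Bit 4: prefix='0' -> emit 'g', reset
Bit 5: prefix='1' (no match yet)
Bit 6: prefix='10' -> emit 'i', reset
Bit 7: prefix='0' -> emit 'g', reset

Answer: 0 2 4 5 7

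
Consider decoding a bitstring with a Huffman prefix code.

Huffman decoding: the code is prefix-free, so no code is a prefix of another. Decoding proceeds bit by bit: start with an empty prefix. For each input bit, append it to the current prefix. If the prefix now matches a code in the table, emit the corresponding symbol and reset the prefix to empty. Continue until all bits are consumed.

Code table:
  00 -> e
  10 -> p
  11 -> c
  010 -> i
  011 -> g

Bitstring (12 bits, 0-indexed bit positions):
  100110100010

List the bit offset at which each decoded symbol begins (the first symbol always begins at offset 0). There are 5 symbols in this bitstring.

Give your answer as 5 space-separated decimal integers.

Bit 0: prefix='1' (no match yet)
Bit 1: prefix='10' -> emit 'p', reset
Bit 2: prefix='0' (no match yet)
Bit 3: prefix='01' (no match yet)
Bit 4: prefix='011' -> emit 'g', reset
Bit 5: prefix='0' (no match yet)
Bit 6: prefix='01' (no match yet)
Bit 7: prefix='010' -> emit 'i', reset
Bit 8: prefix='0' (no match yet)
Bit 9: prefix='00' -> emit 'e', reset
Bit 10: prefix='1' (no match yet)
Bit 11: prefix='10' -> emit 'p', reset

Answer: 0 2 5 8 10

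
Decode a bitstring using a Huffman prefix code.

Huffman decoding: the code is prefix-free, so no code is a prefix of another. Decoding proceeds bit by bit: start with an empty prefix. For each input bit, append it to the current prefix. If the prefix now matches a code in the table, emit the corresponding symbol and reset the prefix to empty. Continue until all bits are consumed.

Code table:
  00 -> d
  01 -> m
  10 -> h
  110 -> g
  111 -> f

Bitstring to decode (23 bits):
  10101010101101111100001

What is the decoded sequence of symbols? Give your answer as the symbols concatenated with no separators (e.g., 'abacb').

Bit 0: prefix='1' (no match yet)
Bit 1: prefix='10' -> emit 'h', reset
Bit 2: prefix='1' (no match yet)
Bit 3: prefix='10' -> emit 'h', reset
Bit 4: prefix='1' (no match yet)
Bit 5: prefix='10' -> emit 'h', reset
Bit 6: prefix='1' (no match yet)
Bit 7: prefix='10' -> emit 'h', reset
Bit 8: prefix='1' (no match yet)
Bit 9: prefix='10' -> emit 'h', reset
Bit 10: prefix='1' (no match yet)
Bit 11: prefix='11' (no match yet)
Bit 12: prefix='110' -> emit 'g', reset
Bit 13: prefix='1' (no match yet)
Bit 14: prefix='11' (no match yet)
Bit 15: prefix='111' -> emit 'f', reset
Bit 16: prefix='1' (no match yet)
Bit 17: prefix='11' (no match yet)
Bit 18: prefix='110' -> emit 'g', reset
Bit 19: prefix='0' (no match yet)
Bit 20: prefix='00' -> emit 'd', reset
Bit 21: prefix='0' (no match yet)
Bit 22: prefix='01' -> emit 'm', reset

Answer: hhhhhgfgdm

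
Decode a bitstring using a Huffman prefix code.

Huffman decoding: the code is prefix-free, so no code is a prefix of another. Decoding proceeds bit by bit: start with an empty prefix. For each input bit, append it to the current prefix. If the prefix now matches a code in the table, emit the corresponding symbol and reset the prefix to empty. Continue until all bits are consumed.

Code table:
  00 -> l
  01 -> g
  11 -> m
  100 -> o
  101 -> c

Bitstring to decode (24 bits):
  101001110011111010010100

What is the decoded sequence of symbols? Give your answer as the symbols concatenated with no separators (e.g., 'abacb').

Bit 0: prefix='1' (no match yet)
Bit 1: prefix='10' (no match yet)
Bit 2: prefix='101' -> emit 'c', reset
Bit 3: prefix='0' (no match yet)
Bit 4: prefix='00' -> emit 'l', reset
Bit 5: prefix='1' (no match yet)
Bit 6: prefix='11' -> emit 'm', reset
Bit 7: prefix='1' (no match yet)
Bit 8: prefix='10' (no match yet)
Bit 9: prefix='100' -> emit 'o', reset
Bit 10: prefix='1' (no match yet)
Bit 11: prefix='11' -> emit 'm', reset
Bit 12: prefix='1' (no match yet)
Bit 13: prefix='11' -> emit 'm', reset
Bit 14: prefix='1' (no match yet)
Bit 15: prefix='10' (no match yet)
Bit 16: prefix='101' -> emit 'c', reset
Bit 17: prefix='0' (no match yet)
Bit 18: prefix='00' -> emit 'l', reset
Bit 19: prefix='1' (no match yet)
Bit 20: prefix='10' (no match yet)
Bit 21: prefix='101' -> emit 'c', reset
Bit 22: prefix='0' (no match yet)
Bit 23: prefix='00' -> emit 'l', reset

Answer: clmommclcl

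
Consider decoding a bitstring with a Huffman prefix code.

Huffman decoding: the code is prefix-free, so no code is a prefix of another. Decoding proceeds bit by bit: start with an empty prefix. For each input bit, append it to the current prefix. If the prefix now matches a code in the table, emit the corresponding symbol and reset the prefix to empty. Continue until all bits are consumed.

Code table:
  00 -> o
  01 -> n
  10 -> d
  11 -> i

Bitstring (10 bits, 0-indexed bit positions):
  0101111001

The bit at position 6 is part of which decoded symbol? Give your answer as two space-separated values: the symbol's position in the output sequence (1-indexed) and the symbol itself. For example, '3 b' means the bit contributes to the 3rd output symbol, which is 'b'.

Answer: 4 d

Derivation:
Bit 0: prefix='0' (no match yet)
Bit 1: prefix='01' -> emit 'n', reset
Bit 2: prefix='0' (no match yet)
Bit 3: prefix='01' -> emit 'n', reset
Bit 4: prefix='1' (no match yet)
Bit 5: prefix='11' -> emit 'i', reset
Bit 6: prefix='1' (no match yet)
Bit 7: prefix='10' -> emit 'd', reset
Bit 8: prefix='0' (no match yet)
Bit 9: prefix='01' -> emit 'n', reset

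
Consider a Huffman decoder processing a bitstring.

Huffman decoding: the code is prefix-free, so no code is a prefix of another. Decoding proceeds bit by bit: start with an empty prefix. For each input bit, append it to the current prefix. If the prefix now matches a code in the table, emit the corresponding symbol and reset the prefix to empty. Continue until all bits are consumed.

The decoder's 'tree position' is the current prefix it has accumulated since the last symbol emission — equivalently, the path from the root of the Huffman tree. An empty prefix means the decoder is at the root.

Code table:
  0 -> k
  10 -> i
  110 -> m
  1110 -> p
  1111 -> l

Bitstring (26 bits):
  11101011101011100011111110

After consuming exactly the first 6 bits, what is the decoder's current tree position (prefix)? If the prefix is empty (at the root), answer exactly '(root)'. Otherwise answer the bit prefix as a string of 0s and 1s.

Answer: (root)

Derivation:
Bit 0: prefix='1' (no match yet)
Bit 1: prefix='11' (no match yet)
Bit 2: prefix='111' (no match yet)
Bit 3: prefix='1110' -> emit 'p', reset
Bit 4: prefix='1' (no match yet)
Bit 5: prefix='10' -> emit 'i', reset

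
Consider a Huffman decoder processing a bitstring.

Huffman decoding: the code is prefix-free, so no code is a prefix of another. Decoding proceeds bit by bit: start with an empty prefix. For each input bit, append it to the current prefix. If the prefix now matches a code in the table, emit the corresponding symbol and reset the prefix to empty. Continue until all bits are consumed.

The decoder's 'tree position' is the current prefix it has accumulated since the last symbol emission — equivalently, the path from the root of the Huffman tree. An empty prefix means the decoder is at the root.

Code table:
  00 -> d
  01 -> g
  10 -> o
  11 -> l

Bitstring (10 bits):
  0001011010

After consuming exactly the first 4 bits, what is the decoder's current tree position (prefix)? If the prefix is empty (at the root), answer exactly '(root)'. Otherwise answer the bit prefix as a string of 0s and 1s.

Answer: (root)

Derivation:
Bit 0: prefix='0' (no match yet)
Bit 1: prefix='00' -> emit 'd', reset
Bit 2: prefix='0' (no match yet)
Bit 3: prefix='01' -> emit 'g', reset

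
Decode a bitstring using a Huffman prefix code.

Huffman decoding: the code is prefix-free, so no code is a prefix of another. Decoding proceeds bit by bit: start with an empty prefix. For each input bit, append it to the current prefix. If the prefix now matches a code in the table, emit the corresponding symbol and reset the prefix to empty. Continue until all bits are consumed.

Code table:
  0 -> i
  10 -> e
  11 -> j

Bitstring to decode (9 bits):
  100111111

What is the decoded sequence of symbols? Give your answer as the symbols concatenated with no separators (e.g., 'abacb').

Answer: eijjj

Derivation:
Bit 0: prefix='1' (no match yet)
Bit 1: prefix='10' -> emit 'e', reset
Bit 2: prefix='0' -> emit 'i', reset
Bit 3: prefix='1' (no match yet)
Bit 4: prefix='11' -> emit 'j', reset
Bit 5: prefix='1' (no match yet)
Bit 6: prefix='11' -> emit 'j', reset
Bit 7: prefix='1' (no match yet)
Bit 8: prefix='11' -> emit 'j', reset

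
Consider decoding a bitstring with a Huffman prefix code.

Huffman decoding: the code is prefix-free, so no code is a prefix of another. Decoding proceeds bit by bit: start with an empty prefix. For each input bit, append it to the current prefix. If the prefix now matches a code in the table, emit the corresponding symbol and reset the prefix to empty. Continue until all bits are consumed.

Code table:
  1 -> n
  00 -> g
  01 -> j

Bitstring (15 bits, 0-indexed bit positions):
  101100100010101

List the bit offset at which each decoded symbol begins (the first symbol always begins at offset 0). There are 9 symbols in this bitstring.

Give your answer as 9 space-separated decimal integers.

Answer: 0 1 3 4 6 7 9 11 13

Derivation:
Bit 0: prefix='1' -> emit 'n', reset
Bit 1: prefix='0' (no match yet)
Bit 2: prefix='01' -> emit 'j', reset
Bit 3: prefix='1' -> emit 'n', reset
Bit 4: prefix='0' (no match yet)
Bit 5: prefix='00' -> emit 'g', reset
Bit 6: prefix='1' -> emit 'n', reset
Bit 7: prefix='0' (no match yet)
Bit 8: prefix='00' -> emit 'g', reset
Bit 9: prefix='0' (no match yet)
Bit 10: prefix='01' -> emit 'j', reset
Bit 11: prefix='0' (no match yet)
Bit 12: prefix='01' -> emit 'j', reset
Bit 13: prefix='0' (no match yet)
Bit 14: prefix='01' -> emit 'j', reset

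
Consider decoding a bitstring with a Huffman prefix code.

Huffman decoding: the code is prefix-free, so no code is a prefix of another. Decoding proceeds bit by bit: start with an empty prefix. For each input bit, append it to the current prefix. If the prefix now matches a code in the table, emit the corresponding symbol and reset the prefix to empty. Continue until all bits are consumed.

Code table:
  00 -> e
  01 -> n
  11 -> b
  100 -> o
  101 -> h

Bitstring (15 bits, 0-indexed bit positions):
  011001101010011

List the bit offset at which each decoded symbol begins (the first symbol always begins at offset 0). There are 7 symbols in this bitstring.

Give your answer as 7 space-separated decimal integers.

Answer: 0 2 5 7 9 11 13

Derivation:
Bit 0: prefix='0' (no match yet)
Bit 1: prefix='01' -> emit 'n', reset
Bit 2: prefix='1' (no match yet)
Bit 3: prefix='10' (no match yet)
Bit 4: prefix='100' -> emit 'o', reset
Bit 5: prefix='1' (no match yet)
Bit 6: prefix='11' -> emit 'b', reset
Bit 7: prefix='0' (no match yet)
Bit 8: prefix='01' -> emit 'n', reset
Bit 9: prefix='0' (no match yet)
Bit 10: prefix='01' -> emit 'n', reset
Bit 11: prefix='0' (no match yet)
Bit 12: prefix='00' -> emit 'e', reset
Bit 13: prefix='1' (no match yet)
Bit 14: prefix='11' -> emit 'b', reset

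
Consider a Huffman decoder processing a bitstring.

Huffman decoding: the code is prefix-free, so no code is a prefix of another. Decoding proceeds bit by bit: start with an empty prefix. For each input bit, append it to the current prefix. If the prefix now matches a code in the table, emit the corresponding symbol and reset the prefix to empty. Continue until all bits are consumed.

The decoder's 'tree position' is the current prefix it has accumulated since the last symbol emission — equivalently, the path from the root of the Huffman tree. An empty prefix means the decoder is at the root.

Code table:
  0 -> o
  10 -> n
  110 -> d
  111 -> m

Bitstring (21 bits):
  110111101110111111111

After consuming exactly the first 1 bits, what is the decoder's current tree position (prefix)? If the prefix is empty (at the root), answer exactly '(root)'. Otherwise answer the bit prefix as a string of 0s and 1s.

Answer: 1

Derivation:
Bit 0: prefix='1' (no match yet)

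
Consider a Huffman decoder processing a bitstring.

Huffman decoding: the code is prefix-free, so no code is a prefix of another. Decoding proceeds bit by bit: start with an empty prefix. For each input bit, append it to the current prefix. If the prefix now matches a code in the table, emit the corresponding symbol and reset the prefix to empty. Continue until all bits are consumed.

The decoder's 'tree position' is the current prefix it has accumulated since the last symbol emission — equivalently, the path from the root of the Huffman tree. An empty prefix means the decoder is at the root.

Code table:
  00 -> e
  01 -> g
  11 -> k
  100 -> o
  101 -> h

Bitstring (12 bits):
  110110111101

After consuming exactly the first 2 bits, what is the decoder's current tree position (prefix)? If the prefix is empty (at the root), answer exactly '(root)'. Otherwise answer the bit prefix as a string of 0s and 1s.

Bit 0: prefix='1' (no match yet)
Bit 1: prefix='11' -> emit 'k', reset

Answer: (root)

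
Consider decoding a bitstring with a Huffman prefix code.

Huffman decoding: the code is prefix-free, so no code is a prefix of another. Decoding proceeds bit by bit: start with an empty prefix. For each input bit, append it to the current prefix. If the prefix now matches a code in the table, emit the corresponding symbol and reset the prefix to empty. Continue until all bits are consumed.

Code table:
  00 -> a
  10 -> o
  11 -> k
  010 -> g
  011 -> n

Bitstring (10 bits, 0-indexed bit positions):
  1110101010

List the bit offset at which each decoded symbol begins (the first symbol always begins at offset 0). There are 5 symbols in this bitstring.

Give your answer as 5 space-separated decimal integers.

Answer: 0 2 4 6 8

Derivation:
Bit 0: prefix='1' (no match yet)
Bit 1: prefix='11' -> emit 'k', reset
Bit 2: prefix='1' (no match yet)
Bit 3: prefix='10' -> emit 'o', reset
Bit 4: prefix='1' (no match yet)
Bit 5: prefix='10' -> emit 'o', reset
Bit 6: prefix='1' (no match yet)
Bit 7: prefix='10' -> emit 'o', reset
Bit 8: prefix='1' (no match yet)
Bit 9: prefix='10' -> emit 'o', reset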